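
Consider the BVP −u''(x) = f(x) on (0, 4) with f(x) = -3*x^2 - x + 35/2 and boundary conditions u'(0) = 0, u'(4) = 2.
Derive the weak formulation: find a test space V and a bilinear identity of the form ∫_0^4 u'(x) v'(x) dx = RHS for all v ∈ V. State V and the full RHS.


V = H^1(0, 4) (v unrestricted at boundary; u is determined up to an additive constant); weak form: ∫_0^4 u'v' dx = ∫_0^4 (-3*x^2 - x + 35/2) v dx + 2·v(4) for all v ∈ V.

Multiply both sides by a test function v and integrate from 0 to 4:
  ∫_0^4 −u''(x) v(x) dx = ∫_0^4 f(x) v(x) dx.
Integrate the LHS by parts once:
  ∫_0^4 −u'' v dx = −[u'(x) v(x)]_0^4 + ∫_0^4 u'(x) v'(x) dx.
Thus ∫_0^4 u'(x) v'(x) dx = ∫_0^4 f(x) v(x) dx + [u'(x) v(x)]_0^4.
Choose V so that boundary terms are either known or forced to vanish.
u has inhomogeneous Neumann u'(0) = 0, u'(4) = 2. [u' v]_0^4 = (2)·v(4) − (0)·v(0) = 2·v(4). Take V = H^1(0, 4); boundary term becomes part of RHS.
Weak formulation: find u (satisfying any essential BC) such that ∫_0^4 u'(x) v'(x) dx = ∫_0^4 f v dx + 2·v(4) for all v ∈ V (Neumann data are natural BCs: they enter the RHS as boundary terms).
Substituting f(x) = -3*x^2 - x + 35/2, the right-hand side is ∫_0^4 (-3*x^2 - x + 35/2) v dx + 2·v(4).
Compatibility check (pure Neumann): taking v ≡ 1 ∈ V gives 0 = ∫_0^4 f dx + (2) − (0), i.e. ∫_0^4 f dx must equal u'(0) − u'(4) = -2. Indeed ∫_0^4 (-3*x^2 - x + 35/2) dx = -2, so the data are compatible. The solution is then unique only up to an additive constant (fix it e.g. by requiring ∫_0^4 u dx = 0).


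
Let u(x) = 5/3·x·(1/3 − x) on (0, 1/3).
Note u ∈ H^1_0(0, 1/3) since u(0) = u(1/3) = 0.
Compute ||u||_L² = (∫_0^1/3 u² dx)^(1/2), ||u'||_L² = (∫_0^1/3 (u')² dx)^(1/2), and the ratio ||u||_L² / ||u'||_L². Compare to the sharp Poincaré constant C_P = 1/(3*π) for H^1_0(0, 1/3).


||u||_L² / ||u'||_L² = sqrt(10)/30 < C_P = 1/(3*π).

u(x) = 5/3·x·(1/3 − x), so u'(x) = 5/9 - 10*x/3.
u(x) = 5/3·x·(1/3 − x) vanishes at x = 0 and x = 1/3, so u ∈ H^1_0(0, 1/3). Differentiate via the product rule and integrate the resulting polynomials term by term.
  ∫_0^1/3 u² dx = ∫_0^1/3 (25*x^4/9 - 50*x^3/27 + 25*x^2/81) dx. Term by term:
    ∫_0^1/3 25*x^4/9 dx = 5/2187;  ∫_0^1/3 -50*x^3/27 dx = -25/4374;  ∫_0^1/3 25*x^2/81 dx = 25/6561.
  Sum: 5/2187 − 25/4374 + 25/6561 = 5/13122.
  ∫_0^1/3 (u')² dx = ∫_0^1/3 (100*x^2/9 - 100*x/27 + 25/81) dx. Term by term:
    ∫_0^1/3 100*x^2/9 dx = 100/729;  ∫_0^1/3 -100*x/27 dx = -50/243;  ∫_0^1/3 25/81 dx = 25/243.
  Sum: 100/729 − 50/243 + 25/243 = 25/729.
∫_0^1/3 u² dx = 5/13122, so ||u||_L² = sqrt(10)/162.
∫_0^1/3 (u')² dx = 25/729, so ||u'||_L² = 5/27.
Ratio ||u||_L² / ||u'||_L² = sqrt(10)/30.
Sharp Poincaré constant on H^1_0(0, 1/3) is C_P = L/π = 1/(3*π), achieved by sin(3*π·x).
A polynomial bump cannot attain the sharp Poincaré constant (only the first sine eigenfunction does), so the ratio is strictly less than C_P, consistent with ||u||_L² ≤ C_P ||u'||_L².


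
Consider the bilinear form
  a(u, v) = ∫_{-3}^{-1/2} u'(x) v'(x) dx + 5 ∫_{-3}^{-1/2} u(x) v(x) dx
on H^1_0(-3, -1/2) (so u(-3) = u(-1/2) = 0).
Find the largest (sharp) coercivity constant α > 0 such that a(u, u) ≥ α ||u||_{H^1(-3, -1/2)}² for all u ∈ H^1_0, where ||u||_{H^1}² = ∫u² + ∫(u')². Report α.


α = 1

Coercivity of a(·,·) on H^1_0(-3, -1/2) means a(u, u) ≥ α ||u||_{H^1}² for every u ∈ H^1_0.
The interval has length L = 5/2, and Poincaré/coercivity depend only on L. Here a(u, u) = ∫(u')² + (5)·∫u².
Here c = 5 ≥ 1, so a(u,u) = ∫(u')² + c∫u² ≥ ∫(u')² + ∫u² = ||u||_{H^1}², i.e. α = 1 works. No larger α is possible: a(u,u) ≥ α||u||_{H^1}² means (1−α)∫(u')² ≥ (α−c)∫u², and for the modes u_n = sin(nπ(x−x₀)/L) (x₀ the left endpoint) one has ∫u_n²/∫(u_n')² = (L/(nπ))² → 0, so a(u_n,u_n)/||u_n||_{H^1}² → 1. Hence the optimal constant is α = 1.
Therefore α = 1.


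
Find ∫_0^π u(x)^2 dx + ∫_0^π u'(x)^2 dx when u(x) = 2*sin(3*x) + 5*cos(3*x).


||u||_{H^1(0,π)}^2 = 145*π

u'(x) = -15*sin(3*x) + 6*cos(3*x).
Expand u² and (u')² and integrate term by term on (0, π), using: for integers n ≥ 1, ∫_0^π sin²(nx) dx = ∫_0^π cos²(nx) dx = π/2; for n ≠ n', ∫_0^π sin(nx)sin(n'x) dx = ∫_0^π cos(nx)cos(n'x) dx = 0; and by product-to-sum, ∫_0^π sin(nx)cos(n'x) dx = ½∫_0^π [sin((n+n')x) + sin((n−n')x)] dx, which is 0 when n+n' is even and 2n/(n²−n'²) when n+n' is odd (it need not vanish on (0, π)).
  u² squared terms: (2)²·∫sin(3x)² dx = 4·π/2 = 2*π;  (5)²·∫cos(3x)² dx = 25·π/2 = 25*π/2.
  u² cross terms: 2·(2)·(5)·∫sin(3x)·cos(3x) dx = 20·(0) = 0.
  So ∫_0^π u² dx = 2*π + 25*π/2 + 0 = 29*π/2.
  (u')² squared terms: (-15)²·∫sin(3x)² dx = 225·π/2 = 225*π/2;  (6)²·∫cos(3x)² dx = 36·π/2 = 18*π.
  (u')² cross terms: 2·(-15)·(6)·∫sin(3x)·cos(3x) dx = -180·(0) = 0.
  So ∫_0^π (u')² dx = 225*π/2 + 18*π + 0 = 261*π/2.
||u||_{H^1}^2 = (29*π/2) + (261*π/2) = 145*π.


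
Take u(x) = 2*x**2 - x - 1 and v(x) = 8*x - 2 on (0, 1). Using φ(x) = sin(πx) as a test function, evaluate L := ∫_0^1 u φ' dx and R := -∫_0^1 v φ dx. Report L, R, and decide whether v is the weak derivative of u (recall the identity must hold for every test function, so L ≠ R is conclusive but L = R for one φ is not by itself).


LHS = -2/π, RHS = -4/π. No, v is not the weak derivative of u.

u(x) = 2*x**2 - x - 1, classical derivative u'(x) = 4*x - 1.
φ(x) = sin(πx), so φ'(x) = π*cos(π*x).
Note φ(0) = φ(1) = 0, so the boundary term u·φ vanishes.
LHS = ∫_0^1 u(x) φ'(x) dx = ∫_0^1 (2*π*x^2*cos(π*x) - π*x*cos(π*x) - π*cos(π*x)) dx. Term by term:
  ∫_0^1 -π*cos(π*x) dx = 0;  ∫_0^1 -π*x*cos(π*x) dx = 2/π;  ∫_0^1 2*π*x^2*cos(π*x) dx = -4/π.
Sum: 0 + 2/π − 4/π = -2/π.
So LHS = -2/π.
∫_0^1 v(x) φ(x) dx = ∫_0^1 (8*x*sin(π*x) - 2*sin(π*x)) dx. Term by term:
  ∫_0^1 -2*sin(π*x) dx = -4/π;  ∫_0^1 8*x*sin(π*x) dx = 8/π.
Sum: -4/π + 8/π = 4/π.
So RHS = -∫_0^1 v(x) φ(x) dx = -4/π.
LHS − RHS = 2/π ≠ 0, so the identity fails.
(For a valid weak derivative the identity must hold for EVERY test function, in particular this one. The failure shows v is NOT the weak derivative of u.)
Correct weak derivative would be u'(x) = 4*x - 1.


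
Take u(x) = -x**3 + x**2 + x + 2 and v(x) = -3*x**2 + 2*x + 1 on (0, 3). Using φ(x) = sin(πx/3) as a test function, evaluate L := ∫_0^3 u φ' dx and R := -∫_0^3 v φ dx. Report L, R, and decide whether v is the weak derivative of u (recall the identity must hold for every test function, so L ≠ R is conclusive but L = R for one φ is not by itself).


LHS = -324/π^3 + 57/π, RHS = -324/π^3 + 57/π. Yes, v = u' weakly.

u(x) = -x**3 + x**2 + x + 2, classical derivative u'(x) = -3*x**2 + 2*x + 1.
φ(x) = sin(πx/3), so φ'(x) = π*cos(π*x/3)/3.
Note φ(0) = φ(3) = 0, so the boundary term u·φ vanishes.
LHS = ∫_0^3 u(x) φ'(x) dx = ∫_0^3 (-π*x^3*cos(π*x/3)/3 + π*x^2*cos(π*x/3)/3 + π*x*cos(π*x/3)/3 + 2*π*cos(π*x/3)/3) dx. Term by term:
  ∫_0^3 2*π*cos(π*x/3)/3 dx = 0;  ∫_0^3 -π*x^3*cos(π*x/3)/3 dx = -324/π^3 + 81/π;  ∫_0^3 π*x*cos(π*x/3)/3 dx = -6/π;
  ∫_0^3 π*x^2*cos(π*x/3)/3 dx = -18/π.
Sum: 0 + -324/π^3 + 81/π − 6/π − 18/π = -324/π^3 + 57/π.
So LHS = -324/π^3 + 57/π.
∫_0^3 v(x) φ(x) dx = ∫_0^3 (-3*x^2*sin(π*x/3) + 2*x*sin(π*x/3) + sin(π*x/3)) dx. Term by term:
  ∫_0^3 -3*x^2*sin(π*x/3) dx = -81/π + 324/π^3;  ∫_0^3 2*x*sin(π*x/3) dx = 18/π;  ∫_0^3 sin(π*x/3) dx = 6/π.
Sum: -81/π + 324/π^3 + 18/π + 6/π = -57/π + 324/π^3.
So RHS = -∫_0^3 v(x) φ(x) dx = -324/π^3 + 57/π.
LHS = RHS, so the identity holds for this test φ.
Moreover u is smooth here and v(x) = u'(x) = -3*x**2 + 2*x + 1 pointwise, so the identity holds for every test function. Hence v is the weak derivative of u.


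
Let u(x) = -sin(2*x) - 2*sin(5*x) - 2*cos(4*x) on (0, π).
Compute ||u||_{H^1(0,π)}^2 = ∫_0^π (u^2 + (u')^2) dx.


||u||_{H^1(0,π)}^2 = 1360/9 + 177*π/2

u'(x) = 8*sin(4*x) - 2*cos(2*x) - 10*cos(5*x).
Expand u² and (u')² and integrate term by term on (0, π), using: for integers n ≥ 1, ∫_0^π sin²(nx) dx = ∫_0^π cos²(nx) dx = π/2; for n ≠ n', ∫_0^π sin(nx)sin(n'x) dx = ∫_0^π cos(nx)cos(n'x) dx = 0; and by product-to-sum, ∫_0^π sin(nx)cos(n'x) dx = ½∫_0^π [sin((n+n')x) + sin((n−n')x)] dx, which is 0 when n+n' is even and 2n/(n²−n'²) when n+n' is odd (it need not vanish on (0, π)).
  u² squared terms: (-1)²·∫sin(2x)² dx = 1·π/2 = π/2;  (-2)²·∫cos(4x)² dx = 4·π/2 = 2*π;  (-2)²·∫sin(5x)² dx = 4·π/2 = 2*π.
  u² cross terms: 2·(-1)·(-2)·∫sin(2x)·cos(4x) dx = 4·(0) = 0;  2·(-1)·(-2)·∫sin(2x)·sin(5x) dx = 4·(0) = 0;  2·(-2)·(-2)·∫cos(4x)·sin(5x) dx = 8·(10/9) = 80/9.
  So ∫_0^π u² dx = π/2 + 2*π + 2*π + 0 + 0 + 80/9 = 80/9 + 9*π/2.
  (u')² squared terms: (-10)²·∫cos(5x)² dx = 100·π/2 = 50*π;  (-2)²·∫cos(2x)² dx = 4·π/2 = 2*π;  (8)²·∫sin(4x)² dx = 64·π/2 = 32*π.
  (u')² cross terms: 2·(-10)·(-2)·∫cos(5x)·cos(2x) dx = 40·(0) = 0;  2·(-10)·(8)·∫cos(5x)·sin(4x) dx = -160·(-8/9) = 1280/9;  2·(-2)·(8)·∫cos(2x)·sin(4x) dx = -32·(0) = 0.
  So ∫_0^π (u')² dx = 50*π + 2*π + 32*π + 0 + 1280/9 + 0 = 1280/9 + 84*π.
||u||_{H^1}^2 = (80/9 + 9*π/2) + (1280/9 + 84*π) = 1360/9 + 177*π/2.


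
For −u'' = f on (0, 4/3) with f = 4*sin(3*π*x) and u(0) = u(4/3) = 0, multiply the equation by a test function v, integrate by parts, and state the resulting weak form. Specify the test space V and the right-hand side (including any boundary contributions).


V = H^1_0(0, 4/3) (so v(0) = v(4/3) = 0); weak form: ∫_0^4/3 u'v' dx = ∫_0^4/3 (4*sin(3*π*x)) v dx for all v ∈ V.

Multiply both sides by a test function v and integrate from 0 to 4/3:
  ∫_0^4/3 −u''(x) v(x) dx = ∫_0^4/3 f(x) v(x) dx.
Integrate the LHS by parts once:
  ∫_0^4/3 −u'' v dx = −[u'(x) v(x)]_0^4/3 + ∫_0^4/3 u'(x) v'(x) dx.
Thus ∫_0^4/3 u'(x) v'(x) dx = ∫_0^4/3 f(x) v(x) dx + [u'(x) v(x)]_0^4/3.
Choose V so that boundary terms are either known or forced to vanish.
u is Dirichlet: u(0) = u(4/3) = 0. Let V = H^1_0(0, 4/3); then v(0) = v(4/3) = 0, and [u' v]_0^4/3 = 0.
Weak formulation: find u (satisfying any essential BC) such that ∫_0^4/3 u'(x) v'(x) dx = ∫_0^4/3 f v dx for all v ∈ V.
Substituting f(x) = 4*sin(3*π*x), the right-hand side is ∫_0^4/3 (4*sin(3*π*x)) v dx.


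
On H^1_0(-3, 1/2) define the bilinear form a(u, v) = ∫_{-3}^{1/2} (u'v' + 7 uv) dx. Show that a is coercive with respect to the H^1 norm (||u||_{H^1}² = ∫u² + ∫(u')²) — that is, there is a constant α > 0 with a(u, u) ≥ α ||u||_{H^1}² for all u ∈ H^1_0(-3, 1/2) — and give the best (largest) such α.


α = 1

Coercivity of a(·,·) on H^1_0(-3, 1/2) means a(u, u) ≥ α ||u||_{H^1}² for every u ∈ H^1_0.
The interval has length L = 7/2, and Poincaré/coercivity depend only on L. Here a(u, u) = ∫(u')² + (7)·∫u².
Here c = 7 ≥ 1, so a(u,u) = ∫(u')² + c∫u² ≥ ∫(u')² + ∫u² = ||u||_{H^1}², i.e. α = 1 works. No larger α is possible: a(u,u) ≥ α||u||_{H^1}² means (1−α)∫(u')² ≥ (α−c)∫u², and for the modes u_n = sin(nπ(x−x₀)/L) (x₀ the left endpoint) one has ∫u_n²/∫(u_n')² = (L/(nπ))² → 0, so a(u_n,u_n)/||u_n||_{H^1}² → 1. Hence the optimal constant is α = 1.
Therefore α = 1.


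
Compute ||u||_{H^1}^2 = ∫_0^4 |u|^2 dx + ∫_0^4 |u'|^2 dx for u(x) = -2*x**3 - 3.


||u||_{H^1}^2 = 613868/35

The H^1 norm (squared) on an interval (0, L) is
  ||u||_{H^1}^2 = ∫_0^L u(x)^2 dx + ∫_0^L u'(x)^2 dx.
Compute u'(x) = -6*x**2.
Then u(x)^2 = 4*x**6 + 12*x**3 + 9 and u'(x)^2 = 36*x**4.
Integrate each monomial from 0 to 4 using ∫_0^4 c·x^n dx = c·4^(n+1)/(n+1):
  ∫_0^4 u(x)^2 dx = ∫_0^4 (4*x^6 + 12*x^3 + 9) dx. Term by term:
    ∫_0^4 4*x^6 dx = 65536/7;  ∫_0^4 12*x^3 dx = 768;  ∫_0^4 9 dx = 36.
  Sum: 65536/7 + 768 + 36 = 71164/7.
  ∫_0^4 u'(x)^2 dx = ∫_0^4 (36*x^4) dx. Term by term:
    ∫_0^4 36*x^4 dx = 36864/5.
Adding: ||u||_{H^1}^2 = 71164/7 + 36864/5 = 613868/35.


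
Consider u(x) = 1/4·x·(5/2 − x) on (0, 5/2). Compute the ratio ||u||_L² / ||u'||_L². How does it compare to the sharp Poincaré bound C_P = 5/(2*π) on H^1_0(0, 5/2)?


||u||_L² / ||u'||_L² = sqrt(10)/4 < C_P = 5/(2*π).

u(x) = 1/4·x·(5/2 − x), so u'(x) = 5/8 - x/2.
u(x) = 1/4·x·(5/2 − x) vanishes at x = 0 and x = 5/2, so u ∈ H^1_0(0, 5/2). Differentiate via the product rule and integrate the resulting polynomials term by term.
  ∫_0^5/2 u² dx = ∫_0^5/2 (x^4/16 - 5*x^3/16 + 25*x^2/64) dx. Term by term:
    ∫_0^5/2 x^4/16 dx = 625/512;  ∫_0^5/2 -5*x^3/16 dx = -3125/1024;  ∫_0^5/2 25*x^2/64 dx = 3125/1536.
  Sum: 625/512 − 3125/1024 + 3125/1536 = 625/3072.
  ∫_0^5/2 (u')² dx = ∫_0^5/2 (x^2/4 - 5*x/8 + 25/64) dx. Term by term:
    ∫_0^5/2 x^2/4 dx = 125/96;  ∫_0^5/2 -5*x/8 dx = -125/64;  ∫_0^5/2 25/64 dx = 125/128.
  Sum: 125/96 − 125/64 + 125/128 = 125/384.
∫_0^5/2 u² dx = 625/3072, so ||u||_L² = 25*sqrt(3)/96.
∫_0^5/2 (u')² dx = 125/384, so ||u'||_L² = 5*sqrt(30)/48.
Ratio ||u||_L² / ||u'||_L² = sqrt(10)/4.
Sharp Poincaré constant on H^1_0(0, 5/2) is C_P = L/π = 5/(2*π), achieved by sin(2*π/5·x).
A polynomial bump cannot attain the sharp Poincaré constant (only the first sine eigenfunction does), so the ratio is strictly less than C_P, consistent with ||u||_L² ≤ C_P ||u'||_L².


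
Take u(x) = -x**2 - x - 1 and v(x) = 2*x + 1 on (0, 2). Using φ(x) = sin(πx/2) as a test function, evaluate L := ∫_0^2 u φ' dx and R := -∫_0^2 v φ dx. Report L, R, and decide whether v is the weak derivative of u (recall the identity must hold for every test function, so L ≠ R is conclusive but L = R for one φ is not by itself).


LHS = 12/π, RHS = -12/π. No, v is not the weak derivative of u.

u(x) = -x**2 - x - 1, classical derivative u'(x) = -2*x - 1.
φ(x) = sin(πx/2), so φ'(x) = π*cos(π*x/2)/2.
Note φ(0) = φ(2) = 0, so the boundary term u·φ vanishes.
LHS = ∫_0^2 u(x) φ'(x) dx = ∫_0^2 (-π*x^2*cos(π*x/2)/2 - π*x*cos(π*x/2)/2 - π*cos(π*x/2)/2) dx. Term by term:
  ∫_0^2 -π*cos(π*x/2)/2 dx = 0;  ∫_0^2 -π*x*cos(π*x/2)/2 dx = 4/π;  ∫_0^2 -π*x^2*cos(π*x/2)/2 dx = 8/π.
Sum: 0 + 4/π + 8/π = 12/π.
So LHS = 12/π.
∫_0^2 v(x) φ(x) dx = ∫_0^2 (2*x*sin(π*x/2) + sin(π*x/2)) dx. Term by term:
  ∫_0^2 2*x*sin(π*x/2) dx = 8/π;  ∫_0^2 sin(π*x/2) dx = 4/π.
Sum: 8/π + 4/π = 12/π.
So RHS = -∫_0^2 v(x) φ(x) dx = -12/π.
LHS − RHS = 24/π ≠ 0, so the identity fails.
(For a valid weak derivative the identity must hold for EVERY test function, in particular this one. The failure shows v is NOT the weak derivative of u.)
Correct weak derivative would be u'(x) = -2*x - 1.


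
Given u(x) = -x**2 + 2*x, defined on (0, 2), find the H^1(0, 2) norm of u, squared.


||u||_{H^1}^2 = 56/15

The H^1 norm (squared) on an interval (0, L) is
  ||u||_{H^1}^2 = ∫_0^L u(x)^2 dx + ∫_0^L u'(x)^2 dx.
Compute u'(x) = 2 - 2*x.
Then u(x)^2 = x**4 - 4*x**3 + 4*x**2 and u'(x)^2 = 4*x**2 - 8*x + 4.
Integrate each monomial from 0 to 2 using ∫_0^2 c·x^n dx = c·2^(n+1)/(n+1):
  ∫_0^2 u(x)^2 dx = ∫_0^2 (x^4 - 4*x^3 + 4*x^2) dx. Term by term:
    ∫_0^2 x^4 dx = 32/5;  ∫_0^2 -4*x^3 dx = -16;  ∫_0^2 4*x^2 dx = 32/3.
  Sum: 32/5 − 16 + 32/3 = 16/15.
  ∫_0^2 u'(x)^2 dx = ∫_0^2 (4*x^2 - 8*x + 4) dx. Term by term:
    ∫_0^2 4*x^2 dx = 32/3;  ∫_0^2 -8*x dx = -16;  ∫_0^2 4 dx = 8.
  Sum: 32/3 − 16 + 8 = 8/3.
Adding: ||u||_{H^1}^2 = 16/15 + 8/3 = 56/15.


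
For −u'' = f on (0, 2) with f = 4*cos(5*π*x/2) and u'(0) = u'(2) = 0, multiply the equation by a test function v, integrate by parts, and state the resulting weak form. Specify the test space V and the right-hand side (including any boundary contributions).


V = H^1(0, 2) (no boundary constraint on v; u is determined up to an additive constant); weak form: ∫_0^2 u'v' dx = ∫_0^2 (4*cos(5*π*x/2)) v dx for all v ∈ V.

Multiply both sides by a test function v and integrate from 0 to 2:
  ∫_0^2 −u''(x) v(x) dx = ∫_0^2 f(x) v(x) dx.
Integrate the LHS by parts once:
  ∫_0^2 −u'' v dx = −[u'(x) v(x)]_0^2 + ∫_0^2 u'(x) v'(x) dx.
Thus ∫_0^2 u'(x) v'(x) dx = ∫_0^2 f(x) v(x) dx + [u'(x) v(x)]_0^2.
Choose V so that boundary terms are either known or forced to vanish.
u has homogeneous Neumann: u'(0) = u'(2) = 0. So [u' v]_0^2 = 0·v(2) − 0·v(0) = 0 for any v; take V = H^1(0, 2).
Weak formulation: find u (satisfying any essential BC) such that ∫_0^2 u'(x) v'(x) dx = ∫_0^2 f v dx for all v ∈ V (homogeneous Neumann, so boundary terms vanish).
Substituting f(x) = 4*cos(5*π*x/2), the right-hand side is ∫_0^2 (4*cos(5*π*x/2)) v dx.
Compatibility check (pure Neumann): taking v ≡ 1 ∈ V gives 0 = ∫_0^2 f dx + (0) − (0), i.e. ∫_0^2 f dx must equal u'(0) − u'(2) = 0. Indeed ∫_0^2 (4*cos(5*π*x/2)) dx = 0, so the data are compatible. The solution is then unique only up to an additive constant (fix it e.g. by requiring ∫_0^2 u dx = 0).


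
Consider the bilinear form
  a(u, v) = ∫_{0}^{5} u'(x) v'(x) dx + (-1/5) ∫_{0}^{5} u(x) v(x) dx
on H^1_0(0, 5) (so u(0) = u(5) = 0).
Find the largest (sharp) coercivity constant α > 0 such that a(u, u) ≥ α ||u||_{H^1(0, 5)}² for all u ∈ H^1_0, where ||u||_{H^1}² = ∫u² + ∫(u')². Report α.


α = (-5 + π^2)/(π^2 + 25)

Coercivity of a(·,·) on H^1_0(0, 5) means a(u, u) ≥ α ||u||_{H^1}² for every u ∈ H^1_0.
The interval has length L = 5, and Poincaré/coercivity depend only on L. Here a(u, u) = ∫(u')² + (-1/5)·∫u².
Here c = -1/5 < 0 with |c| < (π/L)² = π^2/25, so coercivity still holds. The condition a(u,u) ≥ α||u||_{H^1}² reads (1−α)∫(u')² ≥ (α−c)∫u². Any admissible α is ≤ 1 (rapidly oscillating u have ∫u²/∫(u')² → 0), and α = 1 would force 0 ≥ (1−c)∫u², impossible since c < 1; so 1−α > 0. By the sharp Poincaré inequality on H^1_0 of an interval of length L, ∫(u')² ≥ (π/L)²∫u² with equality for the first sine mode sin(π(x−x₀)/L) (x₀ the left endpoint), so the inequality holds for all u iff (1−α)(π/L)² ≥ α − c, i.e. α ≤ ((π/L)² + c)/((π/L)² + 1) = (1 + c(L/π)²)/(1 + (L/π)²). (Direct route, valid since c ≤ 0: Poincaré gives c∫u² ≥ c(L/π)²∫(u')², so a(u,u) ≥ (1 + c(L/π)²)∫(u')², while ||u||_{H^1}² ≤ (1 + (L/π)²)∫(u')²; dividing yields the same α.) With (π/L)² = π^2/25 and c = -1/5, the largest admissible constant is α = ((π/L)² + c)/((π/L)² + 1).
Simplifying, α = (-5 + π^2)/(π^2 + 25).


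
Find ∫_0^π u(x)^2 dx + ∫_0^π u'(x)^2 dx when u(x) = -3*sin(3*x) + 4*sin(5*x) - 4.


||u||_{H^1(0,π)}^2 = 16/5 + 269*π

u'(x) = -9*cos(3*x) + 20*cos(5*x).
Expand u² and (u')² and integrate term by term on (0, π), using: for integers n ≥ 1, ∫_0^π sin²(nx) dx = ∫_0^π cos²(nx) dx = π/2; for n ≠ n', ∫_0^π sin(nx)sin(n'x) dx = ∫_0^π cos(nx)cos(n'x) dx = 0; and by product-to-sum, ∫_0^π sin(nx)cos(n'x) dx = ½∫_0^π [sin((n+n')x) + sin((n−n')x)] dx, which is 0 when n+n' is even and 2n/(n²−n'²) when n+n' is odd (it need not vanish on (0, π)). For the constant mode: ∫_0^π 1 dx = π, ∫_0^π cos(nx) dx = 0, ∫_0^π sin(nx) dx = (1−(−1)^n)/n.
  u² squared terms: (-4)²·∫1 dx = 16·π = 16*π;  (-3)²·∫sin(3x)² dx = 9·π/2 = 9*π/2;  (4)²·∫sin(5x)² dx = 16·π/2 = 8*π.
  u² cross terms: 2·(-4)·(-3)·∫1·sin(3x) dx = 24·(2/3) = 16;  2·(-4)·(4)·∫1·sin(5x) dx = -32·(2/5) = -64/5;  2·(-3)·(4)·∫sin(3x)·sin(5x) dx = -24·(0) = 0.
  So ∫_0^π u² dx = 16*π + 9*π/2 + 8*π + 16 − 64/5 + 0 = 16/5 + 57*π/2.
  (u')² squared terms: (-9)²·∫cos(3x)² dx = 81·π/2 = 81*π/2;  (20)²·∫cos(5x)² dx = 400·π/2 = 200*π.
  (u')² cross terms: 2·(-9)·(20)·∫cos(3x)·cos(5x) dx = -360·(0) = 0.
  So ∫_0^π (u')² dx = 81*π/2 + 200*π + 0 = 481*π/2.
||u||_{H^1}^2 = (16/5 + 57*π/2) + (481*π/2) = 16/5 + 269*π.


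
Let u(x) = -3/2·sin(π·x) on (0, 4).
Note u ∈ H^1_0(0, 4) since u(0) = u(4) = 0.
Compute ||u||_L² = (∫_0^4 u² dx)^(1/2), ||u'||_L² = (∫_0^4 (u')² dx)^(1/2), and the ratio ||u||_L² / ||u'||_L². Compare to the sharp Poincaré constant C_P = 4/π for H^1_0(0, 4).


||u||_L² / ||u'||_L² = 1/π < C_P = 4/π.

u(x) = -3/2·sin(π·x), so u'(x) = -3*π*cos(π*x)/2.
Writing u(x) = A·sin(kπx/L) with A = -3/2 and k = 4, use ∫_0^L sin²(kπx/L) dx = L/2 and ∫_0^L cos²(kπx/L) dx = L/2.
u² = 9/4·sin²(π·x) and (u')² = 9*π^2/4·cos²(π·x), and each of sin², cos² integrates to L/2 = 2 over (0, 4).
∫_0^4 u² dx = 9/2, so ||u||_L² = 3*sqrt(2)/2.
∫_0^4 (u')² dx = 9*π^2/2, so ||u'||_L² = 3*sqrt(2)*π/2.
Ratio ||u||_L² / ||u'||_L² = 1/π.
Sharp Poincaré constant on H^1_0(0, 4) is C_P = L/π = 4/π, achieved by sin(π/4·x).
This is the k = 4 harmonic; the ratio L/(kπ) is strictly less than C_P = L/π, consistent with the sharp inequality ||u||_L² ≤ C_P ||u'||_L².


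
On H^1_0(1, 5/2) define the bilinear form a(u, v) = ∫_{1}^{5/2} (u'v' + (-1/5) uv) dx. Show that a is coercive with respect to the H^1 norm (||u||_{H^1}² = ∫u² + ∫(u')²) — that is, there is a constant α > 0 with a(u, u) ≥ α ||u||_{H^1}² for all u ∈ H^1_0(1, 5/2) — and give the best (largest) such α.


α = (-9 + 20*π^2)/(5*(9 + 4*π^2))

Coercivity of a(·,·) on H^1_0(1, 5/2) means a(u, u) ≥ α ||u||_{H^1}² for every u ∈ H^1_0.
The interval has length L = 3/2, and Poincaré/coercivity depend only on L. Here a(u, u) = ∫(u')² + (-1/5)·∫u².
Here c = -1/5 < 0 with |c| < (π/L)² = 4*π^2/9, so coercivity still holds. The condition a(u,u) ≥ α||u||_{H^1}² reads (1−α)∫(u')² ≥ (α−c)∫u². Any admissible α is ≤ 1 (rapidly oscillating u have ∫u²/∫(u')² → 0), and α = 1 would force 0 ≥ (1−c)∫u², impossible since c < 1; so 1−α > 0. By the sharp Poincaré inequality on H^1_0 of an interval of length L, ∫(u')² ≥ (π/L)²∫u² with equality for the first sine mode sin(π(x−x₀)/L) (x₀ the left endpoint), so the inequality holds for all u iff (1−α)(π/L)² ≥ α − c, i.e. α ≤ ((π/L)² + c)/((π/L)² + 1) = (1 + c(L/π)²)/(1 + (L/π)²). (Direct route, valid since c ≤ 0: Poincaré gives c∫u² ≥ c(L/π)²∫(u')², so a(u,u) ≥ (1 + c(L/π)²)∫(u')², while ||u||_{H^1}² ≤ (1 + (L/π)²)∫(u')²; dividing yields the same α.) With (π/L)² = 4*π^2/9 and c = -1/5, the largest admissible constant is α = ((π/L)² + c)/((π/L)² + 1).
Simplifying, α = (-9 + 20*π^2)/(5*(9 + 4*π^2)).


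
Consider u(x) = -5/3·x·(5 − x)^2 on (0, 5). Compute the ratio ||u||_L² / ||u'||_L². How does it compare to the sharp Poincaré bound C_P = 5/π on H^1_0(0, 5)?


||u||_L² / ||u'||_L² = 5*sqrt(14)/14 < C_P = 5/π.

u(x) = -5/3·x·(5 − x)^2, so u'(x) = -5*x^2 + 100*x/3 - 125/3.
u(x) = -5/3·x·(5 − x)^2 vanishes at x = 0 and x = 5, so u ∈ H^1_0(0, 5). Differentiate via the product rule and integrate the resulting polynomials term by term.
  ∫_0^5 u² dx = ∫_0^5 (25*x^6/9 - 500*x^5/9 + 1250*x^4/3 - 12500*x^3/9 + 15625*x^2/9) dx. Term by term:
    ∫_0^5 25*x^6/9 dx = 1953125/63;  ∫_0^5 -500*x^5/9 dx = -3906250/27;  ∫_0^5 1250*x^4/3 dx = 781250/3;
    ∫_0^5 -12500*x^3/9 dx = -1953125/9;  ∫_0^5 15625*x^2/9 dx = 1953125/27.
  Sum: 1953125/63 − 3906250/27 + 781250/3 − 1953125/9 + 1953125/27 = 390625/189.
  ∫_0^5 (u')² dx = ∫_0^5 (25*x^4 - 1000*x^3/3 + 13750*x^2/9 - 25000*x/9 + 15625/9) dx. Term by term:
    ∫_0^5 25*x^4 dx = 15625;  ∫_0^5 -1000*x^3/3 dx = -156250/3;  ∫_0^5 13750*x^2/9 dx = 1718750/27;
    ∫_0^5 -25000*x/9 dx = -312500/9;  ∫_0^5 15625/9 dx = 78125/9.
  Sum: 15625 − 156250/3 + 1718750/27 − 312500/9 + 78125/9 = 31250/27.
∫_0^5 u² dx = 390625/189, so ||u||_L² = 625*sqrt(21)/63.
∫_0^5 (u')² dx = 31250/27, so ||u'||_L² = 125*sqrt(6)/9.
Ratio ||u||_L² / ||u'||_L² = 5*sqrt(14)/14.
Sharp Poincaré constant on H^1_0(0, 5) is C_P = L/π = 5/π, achieved by sin(π/5·x).
A polynomial bump cannot attain the sharp Poincaré constant (only the first sine eigenfunction does), so the ratio is strictly less than C_P, consistent with ||u||_L² ≤ C_P ||u'||_L².


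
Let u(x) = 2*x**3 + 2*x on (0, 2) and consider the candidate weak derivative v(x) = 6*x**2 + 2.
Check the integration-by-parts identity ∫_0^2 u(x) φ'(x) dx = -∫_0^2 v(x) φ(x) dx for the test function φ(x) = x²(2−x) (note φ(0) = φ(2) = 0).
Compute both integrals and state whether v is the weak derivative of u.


LHS = -232/15, RHS = -232/15. Yes, v = u' weakly.

u(x) = 2*x**3 + 2*x, classical derivative u'(x) = 6*x**2 + 2.
φ(x) = x²(2−x), so φ'(x) = x*(4 - 3*x).
Note φ(0) = φ(2) = 0, so the boundary term u·φ vanishes.
LHS = ∫_0^2 u(x) φ'(x) dx = ∫_0^2 (-6*x^5 + 8*x^4 - 6*x^3 + 8*x^2) dx. Term by term:
  ∫_0^2 -6*x^5 dx = -64;  ∫_0^2 8*x^4 dx = 256/5;  ∫_0^2 -6*x^3 dx = -24;
  ∫_0^2 8*x^2 dx = 64/3.
Sum: -64 + 256/5 − 24 + 64/3 = -232/15.
So LHS = -232/15.
∫_0^2 v(x) φ(x) dx = ∫_0^2 (-6*x^5 + 12*x^4 - 2*x^3 + 4*x^2) dx. Term by term:
  ∫_0^2 -6*x^5 dx = -64;  ∫_0^2 12*x^4 dx = 384/5;  ∫_0^2 -2*x^3 dx = -8;
  ∫_0^2 4*x^2 dx = 32/3.
Sum: -64 + 384/5 − 8 + 32/3 = 232/15.
So RHS = -∫_0^2 v(x) φ(x) dx = -232/15.
LHS = RHS, so the identity holds for this test φ.
Moreover u is smooth here and v(x) = u'(x) = 6*x**2 + 2 pointwise, so the identity holds for every test function. Hence v is the weak derivative of u.


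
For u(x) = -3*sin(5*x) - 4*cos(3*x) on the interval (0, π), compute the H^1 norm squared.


||u||_{H^1(0,π)}^2 = 197*π

u'(x) = 12*sin(3*x) - 15*cos(5*x).
Expand u² and (u')² and integrate term by term on (0, π), using: for integers n ≥ 1, ∫_0^π sin²(nx) dx = ∫_0^π cos²(nx) dx = π/2; for n ≠ n', ∫_0^π sin(nx)sin(n'x) dx = ∫_0^π cos(nx)cos(n'x) dx = 0; and by product-to-sum, ∫_0^π sin(nx)cos(n'x) dx = ½∫_0^π [sin((n+n')x) + sin((n−n')x)] dx, which is 0 when n+n' is even and 2n/(n²−n'²) when n+n' is odd (it need not vanish on (0, π)).
  u² squared terms: (-4)²·∫cos(3x)² dx = 16·π/2 = 8*π;  (-3)²·∫sin(5x)² dx = 9·π/2 = 9*π/2.
  u² cross terms: 2·(-4)·(-3)·∫cos(3x)·sin(5x) dx = 24·(0) = 0.
  So ∫_0^π u² dx = 8*π + 9*π/2 + 0 = 25*π/2.
  (u')² squared terms: (-15)²·∫cos(5x)² dx = 225·π/2 = 225*π/2;  (12)²·∫sin(3x)² dx = 144·π/2 = 72*π.
  (u')² cross terms: 2·(-15)·(12)·∫cos(5x)·sin(3x) dx = -360·(0) = 0.
  So ∫_0^π (u')² dx = 225*π/2 + 72*π + 0 = 369*π/2.
||u||_{H^1}^2 = (25*π/2) + (369*π/2) = 197*π.


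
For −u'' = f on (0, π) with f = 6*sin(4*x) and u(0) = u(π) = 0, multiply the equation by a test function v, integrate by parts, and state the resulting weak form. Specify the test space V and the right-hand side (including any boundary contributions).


V = H^1_0(0, π) (so v(0) = v(π) = 0); weak form: ∫_0^π u'v' dx = ∫_0^π (6*sin(4*x)) v dx for all v ∈ V.

Multiply both sides by a test function v and integrate from 0 to π:
  ∫_0^π −u''(x) v(x) dx = ∫_0^π f(x) v(x) dx.
Integrate the LHS by parts once:
  ∫_0^π −u'' v dx = −[u'(x) v(x)]_0^π + ∫_0^π u'(x) v'(x) dx.
Thus ∫_0^π u'(x) v'(x) dx = ∫_0^π f(x) v(x) dx + [u'(x) v(x)]_0^π.
Choose V so that boundary terms are either known or forced to vanish.
u is Dirichlet: u(0) = u(π) = 0. Let V = H^1_0(0, π); then v(0) = v(π) = 0, and [u' v]_0^π = 0.
Weak formulation: find u (satisfying any essential BC) such that ∫_0^π u'(x) v'(x) dx = ∫_0^π f v dx for all v ∈ V.
Substituting f(x) = 6*sin(4*x), the right-hand side is ∫_0^π (6*sin(4*x)) v dx.


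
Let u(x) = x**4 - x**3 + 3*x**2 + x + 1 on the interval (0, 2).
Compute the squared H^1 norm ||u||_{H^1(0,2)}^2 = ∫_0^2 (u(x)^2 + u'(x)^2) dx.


||u||_{H^1}^2 = 180136/315

The H^1 norm (squared) on an interval (0, L) is
  ||u||_{H^1}^2 = ∫_0^L u(x)^2 dx + ∫_0^L u'(x)^2 dx.
Compute u'(x) = 4*x**3 - 3*x**2 + 6*x + 1.
Then u(x)^2 = x**8 - 2*x**7 + 7*x**6 - 4*x**5 + 9*x**4 + 4*x**3 + 7*x**2 + 2*x + 1 and u'(x)^2 = 16*x**6 - 24*x**5 + 57*x**4 - 28*x**3 + 30*x**2 + 12*x + 1.
Integrate each monomial from 0 to 2 using ∫_0^2 c·x^n dx = c·2^(n+1)/(n+1):
  ∫_0^2 u(x)^2 dx = ∫_0^2 (x^8 - 2*x^7 + 7*x^6 - 4*x^5 + 9*x^4 + 4*x^3 + 7*x^2 + 2*x + 1) dx. Term by term:
    ∫_0^2 x^8 dx = 512/9;  ∫_0^2 -2*x^7 dx = -64;  ∫_0^2 7*x^6 dx = 128;
    ∫_0^2 -4*x^5 dx = -128/3;  ∫_0^2 9*x^4 dx = 288/5;  ∫_0^2 4*x^3 dx = 16;
    ∫_0^2 7*x^2 dx = 56/3;  ∫_0^2 2*x dx = 4;  ∫_0^2 1 dx = 2.
  Sum: 512/9 − 64 + 128 − 128/3 + 288/5 + 16 + 56/3 + 4 + 2 = 7942/45.
  ∫_0^2 u'(x)^2 dx = ∫_0^2 (16*x^6 - 24*x^5 + 57*x^4 - 28*x^3 + 30*x^2 + 12*x + 1) dx. Term by term:
    ∫_0^2 16*x^6 dx = 2048/7;  ∫_0^2 -24*x^5 dx = -256;  ∫_0^2 57*x^4 dx = 1824/5;
    ∫_0^2 -28*x^3 dx = -112;  ∫_0^2 30*x^2 dx = 80;  ∫_0^2 12*x dx = 24;
    ∫_0^2 1 dx = 2.
  Sum: 2048/7 − 256 + 1824/5 − 112 + 80 + 24 + 2 = 13838/35.
Adding: ||u||_{H^1}^2 = 7942/45 + 13838/35 = 180136/315.


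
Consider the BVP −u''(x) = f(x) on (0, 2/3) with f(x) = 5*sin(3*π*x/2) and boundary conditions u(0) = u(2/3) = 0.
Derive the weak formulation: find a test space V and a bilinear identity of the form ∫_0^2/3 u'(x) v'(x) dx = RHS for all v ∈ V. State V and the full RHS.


V = H^1_0(0, 2/3) (so v(0) = v(2/3) = 0); weak form: ∫_0^2/3 u'v' dx = ∫_0^2/3 (5*sin(3*π*x/2)) v dx for all v ∈ V.

Multiply both sides by a test function v and integrate from 0 to 2/3:
  ∫_0^2/3 −u''(x) v(x) dx = ∫_0^2/3 f(x) v(x) dx.
Integrate the LHS by parts once:
  ∫_0^2/3 −u'' v dx = −[u'(x) v(x)]_0^2/3 + ∫_0^2/3 u'(x) v'(x) dx.
Thus ∫_0^2/3 u'(x) v'(x) dx = ∫_0^2/3 f(x) v(x) dx + [u'(x) v(x)]_0^2/3.
Choose V so that boundary terms are either known or forced to vanish.
u is Dirichlet: u(0) = u(2/3) = 0. Let V = H^1_0(0, 2/3); then v(0) = v(2/3) = 0, and [u' v]_0^2/3 = 0.
Weak formulation: find u (satisfying any essential BC) such that ∫_0^2/3 u'(x) v'(x) dx = ∫_0^2/3 f v dx for all v ∈ V.
Substituting f(x) = 5*sin(3*π*x/2), the right-hand side is ∫_0^2/3 (5*sin(3*π*x/2)) v dx.


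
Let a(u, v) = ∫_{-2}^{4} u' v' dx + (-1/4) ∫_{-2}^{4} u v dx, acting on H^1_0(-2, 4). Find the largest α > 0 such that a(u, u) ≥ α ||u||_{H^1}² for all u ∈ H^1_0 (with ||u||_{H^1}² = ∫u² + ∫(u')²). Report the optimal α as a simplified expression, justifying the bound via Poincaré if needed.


α = (-9 + π^2)/(π^2 + 36)

Coercivity of a(·,·) on H^1_0(-2, 4) means a(u, u) ≥ α ||u||_{H^1}² for every u ∈ H^1_0.
The interval has length L = 6, and Poincaré/coercivity depend only on L. Here a(u, u) = ∫(u')² + (-1/4)·∫u².
Here c = -1/4 < 0 with |c| < (π/L)² = π^2/36, so coercivity still holds. The condition a(u,u) ≥ α||u||_{H^1}² reads (1−α)∫(u')² ≥ (α−c)∫u². Any admissible α is ≤ 1 (rapidly oscillating u have ∫u²/∫(u')² → 0), and α = 1 would force 0 ≥ (1−c)∫u², impossible since c < 1; so 1−α > 0. By the sharp Poincaré inequality on H^1_0 of an interval of length L, ∫(u')² ≥ (π/L)²∫u² with equality for the first sine mode sin(π(x−x₀)/L) (x₀ the left endpoint), so the inequality holds for all u iff (1−α)(π/L)² ≥ α − c, i.e. α ≤ ((π/L)² + c)/((π/L)² + 1) = (1 + c(L/π)²)/(1 + (L/π)²). (Direct route, valid since c ≤ 0: Poincaré gives c∫u² ≥ c(L/π)²∫(u')², so a(u,u) ≥ (1 + c(L/π)²)∫(u')², while ||u||_{H^1}² ≤ (1 + (L/π)²)∫(u')²; dividing yields the same α.) With (π/L)² = π^2/36 and c = -1/4, the largest admissible constant is α = ((π/L)² + c)/((π/L)² + 1).
Simplifying, α = (-9 + π^2)/(π^2 + 36).


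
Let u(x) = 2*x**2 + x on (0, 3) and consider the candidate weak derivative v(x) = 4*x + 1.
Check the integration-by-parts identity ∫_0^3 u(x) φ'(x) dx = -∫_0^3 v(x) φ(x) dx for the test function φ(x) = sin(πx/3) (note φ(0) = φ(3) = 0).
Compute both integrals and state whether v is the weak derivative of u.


LHS = -42/π, RHS = -42/π. Yes, v = u' weakly.

u(x) = 2*x**2 + x, classical derivative u'(x) = 4*x + 1.
φ(x) = sin(πx/3), so φ'(x) = π*cos(π*x/3)/3.
Note φ(0) = φ(3) = 0, so the boundary term u·φ vanishes.
LHS = ∫_0^3 u(x) φ'(x) dx = ∫_0^3 (2*π*x^2*cos(π*x/3)/3 + π*x*cos(π*x/3)/3) dx. Term by term:
  ∫_0^3 π*x*cos(π*x/3)/3 dx = -6/π;  ∫_0^3 2*π*x^2*cos(π*x/3)/3 dx = -36/π.
Sum: -6/π − 36/π = -42/π.
So LHS = -42/π.
∫_0^3 v(x) φ(x) dx = ∫_0^3 (4*x*sin(π*x/3) + sin(π*x/3)) dx. Term by term:
  ∫_0^3 4*x*sin(π*x/3) dx = 36/π;  ∫_0^3 sin(π*x/3) dx = 6/π.
Sum: 36/π + 6/π = 42/π.
So RHS = -∫_0^3 v(x) φ(x) dx = -42/π.
LHS = RHS, so the identity holds for this test φ.
Moreover u is smooth here and v(x) = u'(x) = 4*x + 1 pointwise, so the identity holds for every test function. Hence v is the weak derivative of u.


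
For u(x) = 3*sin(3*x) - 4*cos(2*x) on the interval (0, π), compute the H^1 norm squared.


||u||_{H^1(0,π)}^2 = -144 + 85*π

u'(x) = 8*sin(2*x) + 9*cos(3*x).
Expand u² and (u')² and integrate term by term on (0, π), using: for integers n ≥ 1, ∫_0^π sin²(nx) dx = ∫_0^π cos²(nx) dx = π/2; for n ≠ n', ∫_0^π sin(nx)sin(n'x) dx = ∫_0^π cos(nx)cos(n'x) dx = 0; and by product-to-sum, ∫_0^π sin(nx)cos(n'x) dx = ½∫_0^π [sin((n+n')x) + sin((n−n')x)] dx, which is 0 when n+n' is even and 2n/(n²−n'²) when n+n' is odd (it need not vanish on (0, π)).
  u² squared terms: (-4)²·∫cos(2x)² dx = 16·π/2 = 8*π;  (3)²·∫sin(3x)² dx = 9·π/2 = 9*π/2.
  u² cross terms: 2·(-4)·(3)·∫cos(2x)·sin(3x) dx = -24·(6/5) = -144/5.
  So ∫_0^π u² dx = 8*π + 9*π/2 − 144/5 = -144/5 + 25*π/2.
  (u')² squared terms: (8)²·∫sin(2x)² dx = 64·π/2 = 32*π;  (9)²·∫cos(3x)² dx = 81·π/2 = 81*π/2.
  (u')² cross terms: 2·(8)·(9)·∫sin(2x)·cos(3x) dx = 144·(-4/5) = -576/5.
  So ∫_0^π (u')² dx = 32*π + 81*π/2 − 576/5 = -576/5 + 145*π/2.
||u||_{H^1}^2 = (-144/5 + 25*π/2) + (-576/5 + 145*π/2) = -144 + 85*π.


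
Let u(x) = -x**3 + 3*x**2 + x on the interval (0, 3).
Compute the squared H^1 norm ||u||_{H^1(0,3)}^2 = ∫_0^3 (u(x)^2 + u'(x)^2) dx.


||u||_{H^1}^2 = 6267/70

The H^1 norm (squared) on an interval (0, L) is
  ||u||_{H^1}^2 = ∫_0^L u(x)^2 dx + ∫_0^L u'(x)^2 dx.
Compute u'(x) = -3*x**2 + 6*x + 1.
Then u(x)^2 = x**6 - 6*x**5 + 7*x**4 + 6*x**3 + x**2 and u'(x)^2 = 9*x**4 - 36*x**3 + 30*x**2 + 12*x + 1.
Integrate each monomial from 0 to 3 using ∫_0^3 c·x^n dx = c·3^(n+1)/(n+1):
  ∫_0^3 u(x)^2 dx = ∫_0^3 (x^6 - 6*x^5 + 7*x^4 + 6*x^3 + x^2) dx. Term by term:
    ∫_0^3 x^6 dx = 2187/7;  ∫_0^3 -6*x^5 dx = -729;  ∫_0^3 7*x^4 dx = 1701/5;
    ∫_0^3 6*x^3 dx = 243/2;  ∫_0^3 x^2 dx = 9.
  Sum: 2187/7 − 729 + 1701/5 + 243/2 + 9 = 3789/70.
  ∫_0^3 u'(x)^2 dx = ∫_0^3 (9*x^4 - 36*x^3 + 30*x^2 + 12*x + 1) dx. Term by term:
    ∫_0^3 9*x^4 dx = 2187/5;  ∫_0^3 -36*x^3 dx = -729;  ∫_0^3 30*x^2 dx = 270;
    ∫_0^3 12*x dx = 54;  ∫_0^3 1 dx = 3.
  Sum: 2187/5 − 729 + 270 + 54 + 3 = 177/5.
Adding: ||u||_{H^1}^2 = 3789/70 + 177/5 = 6267/70.


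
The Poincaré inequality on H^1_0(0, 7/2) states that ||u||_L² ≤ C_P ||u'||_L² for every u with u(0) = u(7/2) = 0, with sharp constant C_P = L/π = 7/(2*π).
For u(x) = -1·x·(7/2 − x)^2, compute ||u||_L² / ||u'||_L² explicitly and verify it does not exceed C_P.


||u||_L² / ||u'||_L² = sqrt(14)/4 < C_P = 7/(2*π).

u(x) = -1·x·(7/2 − x)^2, so u'(x) = (7 - 6*x)*(2*x - 7)/4.
u(x) = -1·x·(7/2 − x)^2 vanishes at x = 0 and x = 7/2, so u ∈ H^1_0(0, 7/2). Differentiate via the product rule and integrate the resulting polynomials term by term.
  ∫_0^7/2 u² dx = ∫_0^7/2 (x^6 - 14*x^5 + 147*x^4/2 - 343*x^3/2 + 2401*x^2/16) dx. Term by term:
    ∫_0^7/2 x^6 dx = 117649/128;  ∫_0^7/2 -14*x^5 dx = -823543/192;  ∫_0^7/2 147*x^4/2 dx = 2470629/320;
    ∫_0^7/2 -343*x^3/2 dx = -823543/128;  ∫_0^7/2 2401*x^2/16 dx = 823543/384.
  Sum: 117649/128 − 823543/192 + 2470629/320 − 823543/128 + 823543/384 = 117649/1920.
  ∫_0^7/2 (u')² dx = ∫_0^7/2 (9*x^4 - 84*x^3 + 539*x^2/2 - 343*x + 2401/16) dx. Term by term:
    ∫_0^7/2 9*x^4 dx = 151263/160;  ∫_0^7/2 -84*x^3 dx = -50421/16;  ∫_0^7/2 539*x^2/2 dx = 184877/48;
    ∫_0^7/2 -343*x dx = -16807/8;  ∫_0^7/2 2401/16 dx = 16807/32.
  Sum: 151263/160 − 50421/16 + 184877/48 − 16807/8 + 16807/32 = 16807/240.
∫_0^7/2 u² dx = 117649/1920, so ||u||_L² = 343*sqrt(30)/240.
∫_0^7/2 (u')² dx = 16807/240, so ||u'||_L² = 49*sqrt(105)/60.
Ratio ||u||_L² / ||u'||_L² = sqrt(14)/4.
Sharp Poincaré constant on H^1_0(0, 7/2) is C_P = L/π = 7/(2*π), achieved by sin(2*π/7·x).
A polynomial bump cannot attain the sharp Poincaré constant (only the first sine eigenfunction does), so the ratio is strictly less than C_P, consistent with ||u||_L² ≤ C_P ||u'||_L².


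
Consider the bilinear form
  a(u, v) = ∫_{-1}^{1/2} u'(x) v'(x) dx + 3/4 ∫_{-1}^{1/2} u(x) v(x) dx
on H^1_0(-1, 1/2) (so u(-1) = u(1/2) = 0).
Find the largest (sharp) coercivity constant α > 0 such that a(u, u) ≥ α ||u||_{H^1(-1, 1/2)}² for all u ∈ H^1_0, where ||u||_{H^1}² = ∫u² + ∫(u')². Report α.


α = (27 + 16*π^2)/(4*(9 + 4*π^2))

Coercivity of a(·,·) on H^1_0(-1, 1/2) means a(u, u) ≥ α ||u||_{H^1}² for every u ∈ H^1_0.
The interval has length L = 3/2, and Poincaré/coercivity depend only on L. Here a(u, u) = ∫(u')² + (3/4)·∫u².
Here 0 < c = 3/4 < 1. The condition a(u,u) ≥ α||u||_{H^1}² reads (1−α)∫(u')² ≥ (α−c)∫u². Any admissible α is ≤ 1 (rapidly oscillating u have ∫u²/∫(u')² → 0), and α = 1 would force 0 ≥ (1−c)∫u², impossible since c < 1; so 1−α > 0. By the sharp Poincaré inequality on H^1_0 of an interval of length L, ∫(u')² ≥ (π/L)²∫u² with equality for the first sine mode sin(π(x−x₀)/L) (x₀ the left endpoint), so the inequality holds for all u iff (1−α)(π/L)² ≥ α − c, i.e. α ≤ ((π/L)² + c)/((π/L)² + 1) = (1 + c(L/π)²)/(1 + (L/π)²). With (π/L)² = 4*π^2/9 and c = 3/4, the largest admissible constant is α = ((π/L)² + c)/((π/L)² + 1).
Simplifying, α = (27 + 16*π^2)/(4*(9 + 4*π^2)).


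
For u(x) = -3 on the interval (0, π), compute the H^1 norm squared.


||u||_{H^1(0,π)}^2 = 9*π

u'(x) = 0.
Expand u² and (u')² and integrate term by term on (0, π), using: for integers n ≥ 1, ∫_0^π sin²(nx) dx = ∫_0^π cos²(nx) dx = π/2; for n ≠ n', ∫_0^π sin(nx)sin(n'x) dx = ∫_0^π cos(nx)cos(n'x) dx = 0; and by product-to-sum, ∫_0^π sin(nx)cos(n'x) dx = ½∫_0^π [sin((n+n')x) + sin((n−n')x)] dx, which is 0 when n+n' is even and 2n/(n²−n'²) when n+n' is odd (it need not vanish on (0, π)). For the constant mode: ∫_0^π 1 dx = π, ∫_0^π cos(nx) dx = 0, ∫_0^π sin(nx) dx = (1−(−1)^n)/n.
  u² squared terms: (-3)²·∫1 dx = 9·π = 9*π.
  So ∫_0^π u² dx = 9*π.
  u' ≡ 0, so ∫_0^π (u')² dx = 0.
||u||_{H^1}^2 = (9*π) + (0) = 9*π.


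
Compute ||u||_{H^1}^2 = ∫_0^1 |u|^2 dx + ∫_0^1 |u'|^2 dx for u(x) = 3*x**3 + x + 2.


||u||_{H^1}^2 = 3677/105

The H^1 norm (squared) on an interval (0, L) is
  ||u||_{H^1}^2 = ∫_0^L u(x)^2 dx + ∫_0^L u'(x)^2 dx.
Compute u'(x) = 9*x**2 + 1.
Then u(x)^2 = 9*x**6 + 6*x**4 + 12*x**3 + x**2 + 4*x + 4 and u'(x)^2 = 81*x**4 + 18*x**2 + 1.
Integrate each monomial from 0 to 1 using ∫_0^1 c·x^n dx = c·1^(n+1)/(n+1):
  ∫_0^1 u(x)^2 dx = ∫_0^1 (9*x^6 + 6*x^4 + 12*x^3 + x^2 + 4*x + 4) dx. Term by term:
    ∫_0^1 9*x^6 dx = 9/7;  ∫_0^1 6*x^4 dx = 6/5;  ∫_0^1 12*x^3 dx = 3;
    ∫_0^1 x^2 dx = 1/3;  ∫_0^1 4*x dx = 2;  ∫_0^1 4 dx = 4.
  Sum: 9/7 + 6/5 + 3 + 1/3 + 2 + 4 = 1241/105.
  ∫_0^1 u'(x)^2 dx = ∫_0^1 (81*x^4 + 18*x^2 + 1) dx. Term by term:
    ∫_0^1 81*x^4 dx = 81/5;  ∫_0^1 18*x^2 dx = 6;  ∫_0^1 1 dx = 1.
  Sum: 81/5 + 6 + 1 = 116/5.
Adding: ||u||_{H^1}^2 = 1241/105 + 116/5 = 3677/105.


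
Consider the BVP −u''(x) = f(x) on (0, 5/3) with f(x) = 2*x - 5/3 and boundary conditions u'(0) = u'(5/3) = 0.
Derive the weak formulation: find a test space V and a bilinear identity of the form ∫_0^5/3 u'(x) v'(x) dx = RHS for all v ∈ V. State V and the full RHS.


V = H^1(0, 5/3) (no boundary constraint on v; u is determined up to an additive constant); weak form: ∫_0^5/3 u'v' dx = ∫_0^5/3 (2*x - 5/3) v dx for all v ∈ V.

Multiply both sides by a test function v and integrate from 0 to 5/3:
  ∫_0^5/3 −u''(x) v(x) dx = ∫_0^5/3 f(x) v(x) dx.
Integrate the LHS by parts once:
  ∫_0^5/3 −u'' v dx = −[u'(x) v(x)]_0^5/3 + ∫_0^5/3 u'(x) v'(x) dx.
Thus ∫_0^5/3 u'(x) v'(x) dx = ∫_0^5/3 f(x) v(x) dx + [u'(x) v(x)]_0^5/3.
Choose V so that boundary terms are either known or forced to vanish.
u has homogeneous Neumann: u'(0) = u'(5/3) = 0. So [u' v]_0^5/3 = 0·v(5/3) − 0·v(0) = 0 for any v; take V = H^1(0, 5/3).
Weak formulation: find u (satisfying any essential BC) such that ∫_0^5/3 u'(x) v'(x) dx = ∫_0^5/3 f v dx for all v ∈ V (homogeneous Neumann, so boundary terms vanish).
Substituting f(x) = 2*x - 5/3, the right-hand side is ∫_0^5/3 (2*x - 5/3) v dx.
Compatibility check (pure Neumann): taking v ≡ 1 ∈ V gives 0 = ∫_0^5/3 f dx + (0) − (0), i.e. ∫_0^5/3 f dx must equal u'(0) − u'(5/3) = 0. Indeed ∫_0^5/3 (2*x - 5/3) dx = 0, so the data are compatible. The solution is then unique only up to an additive constant (fix it e.g. by requiring ∫_0^5/3 u dx = 0).
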